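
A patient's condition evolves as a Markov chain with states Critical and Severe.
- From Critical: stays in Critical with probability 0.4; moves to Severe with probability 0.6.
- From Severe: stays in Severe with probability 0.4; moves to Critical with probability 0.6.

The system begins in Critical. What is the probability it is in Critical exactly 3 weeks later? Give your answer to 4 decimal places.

0.4960

Propagate the distribution vector 3 weeks from Critical.
After 0 weeks: (1.0000, 0.0000)
After 1 week: (0.4000, 0.6000)
After 2 weeks: (0.5200, 0.4800)
After 3 weeks: (0.4960, 0.5040)
P(in Critical after 3 weeks) = 0.4960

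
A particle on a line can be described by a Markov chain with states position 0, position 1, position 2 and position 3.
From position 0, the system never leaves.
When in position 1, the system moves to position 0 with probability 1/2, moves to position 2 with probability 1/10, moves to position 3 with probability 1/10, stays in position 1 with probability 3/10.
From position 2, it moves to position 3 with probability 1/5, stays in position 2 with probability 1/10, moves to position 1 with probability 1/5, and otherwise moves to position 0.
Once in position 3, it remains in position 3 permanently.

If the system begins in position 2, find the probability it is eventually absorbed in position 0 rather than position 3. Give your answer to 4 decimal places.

0.7377

Let h(s) be the probability of absorption at position 0 starting from transient state s. Then h(position 0) = 1 and h(position 3) = 0. By first-step analysis:
h(position 1) = 0.5·1 + 0.3·h(position 1) + 0.1·h(position 2) + 0.1·0
h(position 2) = 0.5·1 + 0.2·h(position 1) + 0.1·h(position 2) + 0.2·0
Solving: h(position 1) = 0.8197, h(position 2) = 0.7377.
Starting from position 2, the probability is 0.7377.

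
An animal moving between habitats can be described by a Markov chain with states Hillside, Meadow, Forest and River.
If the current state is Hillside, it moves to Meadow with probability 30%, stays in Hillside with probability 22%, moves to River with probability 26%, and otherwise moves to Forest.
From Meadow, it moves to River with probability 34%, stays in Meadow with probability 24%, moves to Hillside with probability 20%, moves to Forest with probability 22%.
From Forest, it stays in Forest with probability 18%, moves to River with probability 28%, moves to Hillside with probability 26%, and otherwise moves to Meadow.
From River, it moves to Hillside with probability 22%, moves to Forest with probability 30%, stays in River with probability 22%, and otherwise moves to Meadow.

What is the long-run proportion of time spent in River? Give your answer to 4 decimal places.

Let the stationary distribution be π with π = πP and π_1 + π_2 + π_3 + π_4 = 1.
π_1 = 0.22·π_1 + 0.2·π_2 + 0.26·π_3 + 0.22·π_4
π_2 = 0.3·π_1 + 0.24·π_2 + 0.28·π_3 + 0.26·π_4
π_3 = 0.22·π_1 + 0.22·π_2 + 0.18·π_3 + 0.3·π_4
Solving with the normalization constraint gives π = (0.2239, 0.2682, 0.2327, 0.2751).
So the stationary probability of River is 0.2751.

0.2751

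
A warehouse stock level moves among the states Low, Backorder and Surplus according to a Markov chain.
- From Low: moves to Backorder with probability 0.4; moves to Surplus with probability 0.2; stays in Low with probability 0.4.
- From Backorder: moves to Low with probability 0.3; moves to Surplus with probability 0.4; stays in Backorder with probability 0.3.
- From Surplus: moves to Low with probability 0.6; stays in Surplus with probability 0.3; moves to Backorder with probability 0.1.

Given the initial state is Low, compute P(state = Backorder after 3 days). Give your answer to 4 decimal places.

0.2800

Propagate the distribution vector 3 days from Low.
After 0 days: (1.0000, 0.0000, 0.0000)
After 1 day: (0.4000, 0.4000, 0.2000)
After 2 days: (0.4000, 0.3000, 0.3000)
After 3 days: (0.4300, 0.2800, 0.2900)
P(in Backorder after 3 days) = 0.2800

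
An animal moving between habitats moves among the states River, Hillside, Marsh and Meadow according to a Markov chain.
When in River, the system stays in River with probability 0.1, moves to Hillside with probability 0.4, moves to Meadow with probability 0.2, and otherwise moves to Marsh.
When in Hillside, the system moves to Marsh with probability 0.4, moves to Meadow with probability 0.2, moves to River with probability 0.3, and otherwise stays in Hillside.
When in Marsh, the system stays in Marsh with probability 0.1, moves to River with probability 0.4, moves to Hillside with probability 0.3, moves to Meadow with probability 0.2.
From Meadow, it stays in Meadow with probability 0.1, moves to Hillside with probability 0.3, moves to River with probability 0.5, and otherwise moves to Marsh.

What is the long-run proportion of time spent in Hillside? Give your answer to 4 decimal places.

Let the stationary distribution be π with π = πP and π_1 + π_2 + π_3 + π_4 = 1.
π_1 = 0.1·π_1 + 0.3·π_2 + 0.4·π_3 + 0.5·π_4
π_2 = 0.4·π_1 + 0.1·π_2 + 0.3·π_3 + 0.3·π_4
π_3 = 0.3·π_1 + 0.4·π_2 + 0.1·π_3 + 0.1·π_4
Solving with the normalization constraint gives π = (0.3005, 0.2750, 0.2426, 0.1818).
So the stationary probability of Hillside is 0.2750.

0.2750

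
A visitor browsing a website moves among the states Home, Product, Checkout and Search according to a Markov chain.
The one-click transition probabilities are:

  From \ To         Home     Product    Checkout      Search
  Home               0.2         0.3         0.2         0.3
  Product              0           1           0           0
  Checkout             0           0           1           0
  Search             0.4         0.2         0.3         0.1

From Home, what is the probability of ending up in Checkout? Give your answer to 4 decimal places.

Let h(s) be the probability of absorption at Checkout starting from transient state s. Then h(Checkout) = 1 and h(Product) = 0. By first-step analysis:
h(Home) = 0.2·h(Home) + 0.3·0 + 0.2·1 + 0.3·h(Search)
h(Search) = 0.4·h(Home) + 0.2·0 + 0.3·1 + 0.1·h(Search)
Solving: h(Home) = 0.4500, h(Search) = 0.5333.
Starting from Home, the probability is 0.4500.

0.4500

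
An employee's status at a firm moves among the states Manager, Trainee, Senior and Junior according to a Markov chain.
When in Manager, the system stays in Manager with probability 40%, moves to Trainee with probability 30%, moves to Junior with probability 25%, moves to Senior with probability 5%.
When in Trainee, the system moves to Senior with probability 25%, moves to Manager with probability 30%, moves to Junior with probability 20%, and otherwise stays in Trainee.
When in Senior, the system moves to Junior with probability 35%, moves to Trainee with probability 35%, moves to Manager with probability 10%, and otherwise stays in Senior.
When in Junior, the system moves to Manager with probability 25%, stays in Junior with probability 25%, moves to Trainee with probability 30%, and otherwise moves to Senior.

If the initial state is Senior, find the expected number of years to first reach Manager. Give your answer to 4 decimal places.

Let t(s) be the expected number of years to first reach Manager from state s, with t(Manager) = 0. Conditioning on the first year:
t(Trainee) = 1 + 0.25·t(Trainee) + 0.25·t(Senior) + 0.2·t(Junior)
t(Senior) = 1 + 0.35·t(Trainee) + 0.2·t(Senior) + 0.35·t(Junior)
t(Junior) = 1 + 0.3·t(Trainee) + 0.2·t(Senior) + 0.25·t(Junior)
Solving: t(Trainee) = 4.1252, t(Senior) = 4.9359, t(Junior) = 4.2996.
Expected years from Senior to Manager: 4.9359.

4.9359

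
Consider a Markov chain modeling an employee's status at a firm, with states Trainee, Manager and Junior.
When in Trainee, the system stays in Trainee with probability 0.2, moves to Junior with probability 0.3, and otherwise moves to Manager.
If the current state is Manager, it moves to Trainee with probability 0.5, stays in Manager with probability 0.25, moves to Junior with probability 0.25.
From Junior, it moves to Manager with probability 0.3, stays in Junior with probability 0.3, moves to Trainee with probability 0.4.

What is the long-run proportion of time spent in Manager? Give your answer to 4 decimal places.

Let the stationary distribution be π with π = πP and π_1 + π_2 + π_3 = 1.
π_1 = 0.2·π_1 + 0.5·π_2 + 0.4·π_3
π_2 = 0.5·π_1 + 0.25·π_2 + 0.3·π_3
Solving with the normalization constraint gives π = (0.3629, 0.3548, 0.2823).
So the stationary probability of Manager is 0.3548.

0.3548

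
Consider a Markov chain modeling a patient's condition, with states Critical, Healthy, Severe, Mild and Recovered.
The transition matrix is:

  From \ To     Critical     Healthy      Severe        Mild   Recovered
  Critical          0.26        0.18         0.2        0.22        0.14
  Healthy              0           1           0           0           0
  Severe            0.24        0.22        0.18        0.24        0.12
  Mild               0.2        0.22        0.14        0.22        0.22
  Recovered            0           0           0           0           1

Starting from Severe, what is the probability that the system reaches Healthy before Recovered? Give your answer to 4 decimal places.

0.5876

Let h(s) be the probability of absorption at Healthy starting from transient state s. Then h(Healthy) = 1 and h(Recovered) = 0. By first-step analysis:
h(Critical) = 0.26·h(Critical) + 0.18·1 + 0.2·h(Severe) + 0.22·h(Mild) + 0.14·0
h(Severe) = 0.24·h(Critical) + 0.22·1 + 0.18·h(Severe) + 0.24·h(Mild) + 0.12·0
h(Mild) = 0.2·h(Critical) + 0.22·1 + 0.14·h(Severe) + 0.22·h(Mild) + 0.22·0
Solving: h(Critical) = 0.5600, h(Severe) = 0.5876, h(Mild) = 0.5311.
Starting from Severe, the probability is 0.5876.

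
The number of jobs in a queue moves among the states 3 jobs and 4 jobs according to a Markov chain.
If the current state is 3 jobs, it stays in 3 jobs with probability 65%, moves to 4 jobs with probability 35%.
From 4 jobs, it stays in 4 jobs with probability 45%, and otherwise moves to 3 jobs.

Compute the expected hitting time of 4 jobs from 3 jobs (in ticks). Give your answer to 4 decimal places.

Let t(s) be the expected number of ticks to first reach 4 jobs from state s, with t(4 jobs) = 0. Conditioning on the first tick:
t(3 jobs) = 1 + 0.65·t(3 jobs)
Solving: t(3 jobs) = 2.8571.
Expected ticks from 3 jobs to 4 jobs: 2.8571.

2.8571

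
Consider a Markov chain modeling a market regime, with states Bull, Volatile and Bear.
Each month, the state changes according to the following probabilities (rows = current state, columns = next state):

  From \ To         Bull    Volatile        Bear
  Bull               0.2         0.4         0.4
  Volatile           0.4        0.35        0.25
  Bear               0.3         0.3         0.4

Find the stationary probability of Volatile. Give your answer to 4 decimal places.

Let the stationary distribution be π with π = πP and π_1 + π_2 + π_3 = 1.
π_1 = 0.2·π_1 + 0.4·π_2 + 0.3·π_3
π_2 = 0.4·π_1 + 0.35·π_2 + 0.3·π_3
Solving with the normalization constraint gives π = (0.3043, 0.3478, 0.3478).
So the stationary probability of Volatile is 0.3478.

0.3478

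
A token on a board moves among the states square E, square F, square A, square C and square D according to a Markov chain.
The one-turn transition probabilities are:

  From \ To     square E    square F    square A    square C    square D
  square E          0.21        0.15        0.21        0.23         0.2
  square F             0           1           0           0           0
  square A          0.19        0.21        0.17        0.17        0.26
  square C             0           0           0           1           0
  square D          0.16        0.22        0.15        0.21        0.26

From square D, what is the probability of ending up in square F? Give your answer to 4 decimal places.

Let h(s) be the probability of absorption at square F starting from transient state s. Then h(square F) = 1 and h(square C) = 0. By first-step analysis:
h(square E) = 0.21·h(square E) + 0.15·1 + 0.21·h(square A) + 0.23·0 + 0.2·h(square D)
h(square A) = 0.19·h(square E) + 0.21·1 + 0.17·h(square A) + 0.17·0 + 0.26·h(square D)
h(square D) = 0.16·h(square E) + 0.22·1 + 0.15·h(square A) + 0.21·0 + 0.26·h(square D)
Solving: h(square E) = 0.4526, h(square A) = 0.5130, h(square D) = 0.4991.
Starting from square D, the probability is 0.4991.

0.4991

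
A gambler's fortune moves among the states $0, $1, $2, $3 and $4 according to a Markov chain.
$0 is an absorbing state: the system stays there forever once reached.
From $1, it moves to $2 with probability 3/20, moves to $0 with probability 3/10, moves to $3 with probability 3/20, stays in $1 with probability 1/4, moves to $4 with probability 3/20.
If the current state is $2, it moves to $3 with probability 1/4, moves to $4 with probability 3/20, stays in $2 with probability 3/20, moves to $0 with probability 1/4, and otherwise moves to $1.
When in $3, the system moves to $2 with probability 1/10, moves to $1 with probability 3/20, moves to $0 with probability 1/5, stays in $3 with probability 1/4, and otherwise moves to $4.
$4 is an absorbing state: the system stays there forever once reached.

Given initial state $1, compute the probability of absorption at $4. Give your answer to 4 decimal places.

Let h(s) be the probability of absorption at $4 starting from transient state s. Then h($4) = 1 and h($0) = 0. By first-step analysis:
h($1) = 0.3·0 + 0.25·h($1) + 0.15·h($2) + 0.15·h($3) + 0.15·1
h($2) = 0.25·0 + 0.2·h($1) + 0.15·h($2) + 0.25·h($3) + 0.15·1
h($3) = 0.2·0 + 0.15·h($1) + 0.1·h($2) + 0.25·h($3) + 0.3·1
Solving: h($1) = 0.3923, h($2) = 0.4262, h($3) = 0.5353.
Starting from $1, the probability is 0.3923.

0.3923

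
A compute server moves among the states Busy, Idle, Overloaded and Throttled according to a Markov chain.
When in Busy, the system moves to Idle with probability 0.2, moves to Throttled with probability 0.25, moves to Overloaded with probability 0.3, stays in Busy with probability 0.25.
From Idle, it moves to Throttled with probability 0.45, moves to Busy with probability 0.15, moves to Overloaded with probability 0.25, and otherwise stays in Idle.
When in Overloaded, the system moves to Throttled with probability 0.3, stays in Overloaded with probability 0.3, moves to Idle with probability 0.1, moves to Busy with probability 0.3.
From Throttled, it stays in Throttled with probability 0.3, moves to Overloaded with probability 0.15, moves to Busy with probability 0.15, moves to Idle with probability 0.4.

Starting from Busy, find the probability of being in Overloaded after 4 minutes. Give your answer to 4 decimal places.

0.2405

Propagate the distribution vector 4 minutes from Busy.
After 0 minutes: (1.0000, 0.0000, 0.0000, 0.0000)
After 1 minute: (0.2500, 0.2000, 0.3000, 0.2500)
After 2 minutes: (0.2200, 0.2100, 0.2525, 0.3175)
After 3 minutes: (0.2099, 0.2278, 0.2419, 0.3205)
After 4 minutes: (0.2073, 0.2285, 0.2405, 0.3237)
P(in Overloaded after 4 minutes) = 0.2405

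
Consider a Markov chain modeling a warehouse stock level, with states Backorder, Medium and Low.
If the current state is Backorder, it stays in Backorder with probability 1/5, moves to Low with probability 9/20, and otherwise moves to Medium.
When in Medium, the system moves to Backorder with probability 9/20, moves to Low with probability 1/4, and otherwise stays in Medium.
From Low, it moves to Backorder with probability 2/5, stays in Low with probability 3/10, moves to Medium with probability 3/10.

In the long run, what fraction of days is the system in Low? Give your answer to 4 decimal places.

0.3361

Let the stationary distribution be π with π = πP and π_1 + π_2 + π_3 = 1.
π_1 = 0.2·π_1 + 0.45·π_2 + 0.4·π_3
π_2 = 0.35·π_1 + 0.3·π_2 + 0.3·π_3
Solving with the normalization constraint gives π = (0.3466, 0.3173, 0.3361).
So the stationary probability of Low is 0.3361.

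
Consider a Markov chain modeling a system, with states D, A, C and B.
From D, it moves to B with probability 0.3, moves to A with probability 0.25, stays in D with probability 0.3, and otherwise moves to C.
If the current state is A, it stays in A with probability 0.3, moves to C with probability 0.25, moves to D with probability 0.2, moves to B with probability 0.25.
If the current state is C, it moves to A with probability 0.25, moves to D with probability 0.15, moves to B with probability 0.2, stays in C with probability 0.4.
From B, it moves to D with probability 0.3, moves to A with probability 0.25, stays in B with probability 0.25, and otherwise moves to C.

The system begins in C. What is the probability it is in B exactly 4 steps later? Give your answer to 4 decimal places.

0.2486

Propagate the distribution vector 4 steps from C.
After 0 steps: (0.0000, 0.0000, 1.0000, 0.0000)
After 1 step: (0.1500, 0.2500, 0.4000, 0.2000)
After 2 steps: (0.2150, 0.2625, 0.2850, 0.2375)
After 3 steps: (0.2310, 0.2631, 0.2594, 0.2465)
After 4 steps: (0.2348, 0.2632, 0.2535, 0.2486)
P(in B after 4 steps) = 0.2486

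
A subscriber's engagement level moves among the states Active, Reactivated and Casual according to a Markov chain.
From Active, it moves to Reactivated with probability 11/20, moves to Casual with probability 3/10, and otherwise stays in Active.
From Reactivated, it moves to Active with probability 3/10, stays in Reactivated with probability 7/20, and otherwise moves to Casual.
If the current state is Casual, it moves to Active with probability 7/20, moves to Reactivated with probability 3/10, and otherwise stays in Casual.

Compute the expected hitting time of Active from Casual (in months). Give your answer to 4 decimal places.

Let t(s) be the expected number of months to first reach Active from state s, with t(Active) = 0. Conditioning on the first month:
t(Reactivated) = 1 + 0.35·t(Reactivated) + 0.35·t(Casual)
t(Casual) = 1 + 0.3·t(Reactivated) + 0.35·t(Casual)
Solving: t(Reactivated) = 3.1496, t(Casual) = 2.9921.
Expected months from Casual to Active: 2.9921.

2.9921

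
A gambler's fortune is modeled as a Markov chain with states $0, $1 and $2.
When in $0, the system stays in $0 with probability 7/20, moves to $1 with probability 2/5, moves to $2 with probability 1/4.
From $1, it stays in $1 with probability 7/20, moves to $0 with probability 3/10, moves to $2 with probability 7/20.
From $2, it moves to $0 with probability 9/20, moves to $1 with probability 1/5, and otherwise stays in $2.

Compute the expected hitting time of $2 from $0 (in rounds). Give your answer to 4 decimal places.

Let t(s) be the expected number of rounds to first reach $2 from state s, with t($2) = 0. Conditioning on the first round:
t($0) = 1 + 0.35·t($0) + 0.4·t($1)
t($1) = 1 + 0.3·t($0) + 0.35·t($1)
Solving: t($0) = 3.4711, t($1) = 3.1405.
Expected rounds from $0 to $2: 3.4711.

3.4711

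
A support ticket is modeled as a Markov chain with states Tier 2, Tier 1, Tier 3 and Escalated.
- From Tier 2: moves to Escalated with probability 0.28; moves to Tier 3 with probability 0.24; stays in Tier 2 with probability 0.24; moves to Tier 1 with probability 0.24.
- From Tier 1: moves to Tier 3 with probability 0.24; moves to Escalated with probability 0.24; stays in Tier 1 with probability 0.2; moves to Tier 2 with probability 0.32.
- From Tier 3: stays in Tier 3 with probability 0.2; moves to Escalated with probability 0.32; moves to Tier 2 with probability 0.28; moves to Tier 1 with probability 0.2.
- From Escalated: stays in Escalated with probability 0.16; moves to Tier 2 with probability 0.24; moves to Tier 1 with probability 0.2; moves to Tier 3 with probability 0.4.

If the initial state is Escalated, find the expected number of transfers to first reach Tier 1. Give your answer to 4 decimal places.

Let t(s) be the expected number of transfers to first reach Tier 1 from state s, with t(Tier 1) = 0. Conditioning on the first transfer:
t(Tier 2) = 1 + 0.24·t(Tier 2) + 0.24·t(Tier 3) + 0.28·t(Escalated)
t(Tier 3) = 1 + 0.28·t(Tier 2) + 0.2·t(Tier 3) + 0.32·t(Escalated)
t(Escalated) = 1 + 0.24·t(Tier 2) + 0.4·t(Tier 3) + 0.16·t(Escalated)
Solving: t(Tier 2) = 4.5707, t(Tier 3) = 4.7538, t(Escalated) = 4.7601.
Expected transfers from Escalated to Tier 1: 4.7601.

4.7601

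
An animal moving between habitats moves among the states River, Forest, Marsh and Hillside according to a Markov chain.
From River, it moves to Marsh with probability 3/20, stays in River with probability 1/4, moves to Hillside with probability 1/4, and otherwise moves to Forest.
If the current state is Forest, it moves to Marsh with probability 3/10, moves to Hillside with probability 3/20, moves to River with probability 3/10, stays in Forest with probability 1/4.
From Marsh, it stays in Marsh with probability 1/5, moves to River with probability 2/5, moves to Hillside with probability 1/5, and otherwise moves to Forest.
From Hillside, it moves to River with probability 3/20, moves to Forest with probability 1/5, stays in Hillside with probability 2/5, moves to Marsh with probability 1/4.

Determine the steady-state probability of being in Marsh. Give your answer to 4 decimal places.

Let the stationary distribution be π with π = πP and π_1 + π_2 + π_3 + π_4 = 1.
π_1 = 0.25·π_1 + 0.3·π_2 + 0.4·π_3 + 0.15·π_4
π_2 = 0.35·π_1 + 0.25·π_2 + 0.2·π_3 + 0.2·π_4
π_3 = 0.15·π_1 + 0.3·π_2 + 0.2·π_3 + 0.25·π_4
Solving with the normalization constraint gives π = (0.2712, 0.2533, 0.2243, 0.2511).
So the stationary probability of Marsh is 0.2243.

0.2243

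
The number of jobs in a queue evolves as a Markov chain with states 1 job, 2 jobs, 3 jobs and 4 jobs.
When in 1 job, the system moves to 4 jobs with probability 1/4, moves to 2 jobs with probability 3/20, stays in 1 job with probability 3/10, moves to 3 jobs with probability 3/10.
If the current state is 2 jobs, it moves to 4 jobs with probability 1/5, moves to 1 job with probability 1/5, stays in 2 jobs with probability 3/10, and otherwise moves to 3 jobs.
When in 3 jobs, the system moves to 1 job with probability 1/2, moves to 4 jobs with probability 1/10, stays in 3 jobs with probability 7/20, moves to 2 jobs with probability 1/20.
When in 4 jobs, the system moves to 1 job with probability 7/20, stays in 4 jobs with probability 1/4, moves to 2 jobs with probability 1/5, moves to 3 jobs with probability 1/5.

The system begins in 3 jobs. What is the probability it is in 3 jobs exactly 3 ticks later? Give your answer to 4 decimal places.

0.2959

Propagate the distribution vector 3 ticks from 3 jobs.
After 0 ticks: (0.0000, 0.0000, 1.0000, 0.0000)
After 1 tick: (0.5000, 0.0500, 0.3500, 0.1000)
After 2 ticks: (0.3700, 0.1275, 0.3075, 0.1950)
After 3 ticks: (0.3585, 0.1481, 0.2959, 0.1975)
P(in 3 jobs after 3 ticks) = 0.2959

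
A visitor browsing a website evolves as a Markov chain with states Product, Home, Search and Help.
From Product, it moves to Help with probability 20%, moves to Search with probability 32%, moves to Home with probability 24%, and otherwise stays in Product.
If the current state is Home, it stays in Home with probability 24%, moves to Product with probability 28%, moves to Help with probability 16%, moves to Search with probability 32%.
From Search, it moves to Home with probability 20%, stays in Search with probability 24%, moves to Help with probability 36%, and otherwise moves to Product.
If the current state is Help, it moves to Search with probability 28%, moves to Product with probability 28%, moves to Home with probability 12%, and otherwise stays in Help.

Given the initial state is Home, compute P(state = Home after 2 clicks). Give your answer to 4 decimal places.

Propagate the distribution vector 2 clicks from Home.
After 0 clicks: (0.0000, 1.0000, 0.0000, 0.0000)
After 1 click: (0.2800, 0.2400, 0.3200, 0.1600)
After 2 clicks: (0.2432, 0.2080, 0.2880, 0.2608)
P(in Home after 2 clicks) = 0.2080

0.2080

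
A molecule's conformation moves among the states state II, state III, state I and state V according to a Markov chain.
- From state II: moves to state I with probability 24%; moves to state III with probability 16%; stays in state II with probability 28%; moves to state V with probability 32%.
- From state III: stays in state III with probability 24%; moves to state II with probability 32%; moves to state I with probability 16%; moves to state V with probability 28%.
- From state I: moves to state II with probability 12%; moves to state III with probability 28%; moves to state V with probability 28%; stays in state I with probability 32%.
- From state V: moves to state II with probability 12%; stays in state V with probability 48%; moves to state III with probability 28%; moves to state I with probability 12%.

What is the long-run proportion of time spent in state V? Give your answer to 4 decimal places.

0.3601

Let the stationary distribution be π with π = πP and π_1 + π_2 + π_3 + π_4 = 1.
π_1 = 0.28·π_1 + 0.32·π_2 + 0.12·π_3 + 0.12·π_4
π_2 = 0.16·π_1 + 0.24·π_2 + 0.28·π_3 + 0.28·π_4
π_3 = 0.24·π_1 + 0.16·π_2 + 0.32·π_3 + 0.12·π_4
Solving with the normalization constraint gives π = (0.2014, 0.2460, 0.1925, 0.3601).
So the stationary probability of state V is 0.3601.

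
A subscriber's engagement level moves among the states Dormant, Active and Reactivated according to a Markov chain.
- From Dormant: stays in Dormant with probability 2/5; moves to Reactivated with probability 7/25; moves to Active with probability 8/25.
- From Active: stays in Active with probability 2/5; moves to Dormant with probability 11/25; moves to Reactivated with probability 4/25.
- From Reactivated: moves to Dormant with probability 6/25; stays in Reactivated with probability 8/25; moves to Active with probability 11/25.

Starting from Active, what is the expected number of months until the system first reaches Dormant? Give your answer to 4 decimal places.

2.4882

Let t(s) be the expected number of months to first reach Dormant from state s, with t(Dormant) = 0. Conditioning on the first month:
t(Active) = 1 + 0.4·t(Active) + 0.16·t(Reactivated)
t(Reactivated) = 1 + 0.44·t(Active) + 0.32·t(Reactivated)
Solving: t(Active) = 2.4882, t(Reactivated) = 3.0806.
Expected months from Active to Dormant: 2.4882.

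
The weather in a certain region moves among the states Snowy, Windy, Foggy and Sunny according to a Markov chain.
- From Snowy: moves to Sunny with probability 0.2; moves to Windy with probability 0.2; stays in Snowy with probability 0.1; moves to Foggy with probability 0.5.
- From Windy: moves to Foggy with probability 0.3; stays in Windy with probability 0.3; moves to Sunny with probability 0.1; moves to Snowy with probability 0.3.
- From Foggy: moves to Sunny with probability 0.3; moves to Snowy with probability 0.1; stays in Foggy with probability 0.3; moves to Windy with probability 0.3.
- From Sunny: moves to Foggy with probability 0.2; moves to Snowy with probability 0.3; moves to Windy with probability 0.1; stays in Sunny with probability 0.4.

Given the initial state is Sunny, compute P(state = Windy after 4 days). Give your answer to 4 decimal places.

0.2262

Propagate the distribution vector 4 days from Sunny.
After 0 days: (0.0000, 0.0000, 0.0000, 1.0000)
After 1 day: (0.3000, 0.1000, 0.2000, 0.4000)
After 2 days: (0.2000, 0.1900, 0.3200, 0.2900)
After 3 days: (0.1960, 0.2220, 0.3110, 0.2710)
After 4 days: (0.1986, 0.2262, 0.3121, 0.2631)
P(in Windy after 4 days) = 0.2262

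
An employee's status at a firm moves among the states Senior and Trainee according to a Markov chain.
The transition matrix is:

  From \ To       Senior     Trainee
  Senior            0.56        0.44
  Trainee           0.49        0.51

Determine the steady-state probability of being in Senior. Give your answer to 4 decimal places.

0.5269

Let the stationary distribution be π with π = πP and π_1 + π_2 = 1.
π_1 = 0.56·π_1 + 0.49·π_2
Solving with the normalization constraint gives π = (0.5269, 0.4731).
So the stationary probability of Senior is 0.5269.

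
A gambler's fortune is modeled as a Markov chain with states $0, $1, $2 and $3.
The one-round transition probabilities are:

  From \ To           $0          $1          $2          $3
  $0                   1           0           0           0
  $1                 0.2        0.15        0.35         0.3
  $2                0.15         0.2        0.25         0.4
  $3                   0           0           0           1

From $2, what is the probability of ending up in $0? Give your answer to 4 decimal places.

0.2952

Let h(s) be the probability of absorption at $0 starting from transient state s. Then h($0) = 1 and h($3) = 0. By first-step analysis:
h($1) = 0.2·1 + 0.15·h($1) + 0.35·h($2) + 0.3·0
h($2) = 0.15·1 + 0.2·h($1) + 0.25·h($2) + 0.4·0
Solving: h($1) = 0.3568, h($2) = 0.2952.
Starting from $2, the probability is 0.2952.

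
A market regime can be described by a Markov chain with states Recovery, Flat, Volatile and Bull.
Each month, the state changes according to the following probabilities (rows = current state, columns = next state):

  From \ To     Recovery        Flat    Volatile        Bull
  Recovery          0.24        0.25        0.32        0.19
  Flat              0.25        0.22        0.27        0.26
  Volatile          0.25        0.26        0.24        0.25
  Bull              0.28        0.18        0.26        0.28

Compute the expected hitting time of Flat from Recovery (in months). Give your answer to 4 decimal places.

Let t(s) be the expected number of months to first reach Flat from state s, with t(Flat) = 0. Conditioning on the first month:
t(Recovery) = 1 + 0.24·t(Recovery) + 0.32·t(Volatile) + 0.19·t(Bull)
t(Volatile) = 1 + 0.25·t(Recovery) + 0.24·t(Volatile) + 0.25·t(Bull)
t(Bull) = 1 + 0.28·t(Recovery) + 0.26·t(Volatile) + 0.28·t(Bull)
Solving: t(Recovery) = 4.2210, t(Volatile) = 4.2000, t(Bull) = 4.5470.
Expected months from Recovery to Flat: 4.2210.

4.2210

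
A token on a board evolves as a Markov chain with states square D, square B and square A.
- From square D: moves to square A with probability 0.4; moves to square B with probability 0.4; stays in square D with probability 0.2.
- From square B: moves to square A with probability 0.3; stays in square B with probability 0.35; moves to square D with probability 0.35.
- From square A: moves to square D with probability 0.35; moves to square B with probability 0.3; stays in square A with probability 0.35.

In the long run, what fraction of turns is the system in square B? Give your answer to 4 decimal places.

0.3478

Let the stationary distribution be π with π = πP and π_1 + π_2 + π_3 = 1.
π_1 = 0.2·π_1 + 0.35·π_2 + 0.35·π_3
π_2 = 0.4·π_1 + 0.35·π_2 + 0.3·π_3
Solving with the normalization constraint gives π = (0.3043, 0.3478, 0.3478).
So the stationary probability of square B is 0.3478.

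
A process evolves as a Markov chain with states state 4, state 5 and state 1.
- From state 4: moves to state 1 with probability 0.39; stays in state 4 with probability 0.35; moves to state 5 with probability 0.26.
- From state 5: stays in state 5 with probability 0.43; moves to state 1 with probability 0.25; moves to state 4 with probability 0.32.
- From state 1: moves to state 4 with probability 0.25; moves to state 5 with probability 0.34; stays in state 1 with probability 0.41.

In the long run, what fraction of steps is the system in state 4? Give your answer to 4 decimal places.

0.3048

Let the stationary distribution be π with π = πP and π_1 + π_2 + π_3 = 1.
π_1 = 0.35·π_1 + 0.32·π_2 + 0.25·π_3
π_2 = 0.26·π_1 + 0.43·π_2 + 0.34·π_3
Solving with the normalization constraint gives π = (0.3048, 0.3468, 0.3484).
So the stationary probability of state 4 is 0.3048.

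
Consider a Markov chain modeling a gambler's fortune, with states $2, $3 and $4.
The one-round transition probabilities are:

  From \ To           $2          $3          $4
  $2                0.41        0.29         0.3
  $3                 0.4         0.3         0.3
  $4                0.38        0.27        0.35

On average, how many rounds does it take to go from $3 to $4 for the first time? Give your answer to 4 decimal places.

Let t(s) be the expected number of rounds to first reach $4 from state s, with t($4) = 0. Conditioning on the first round:
t($2) = 1 + 0.41·t($2) + 0.29·t($3)
t($3) = 1 + 0.4·t($2) + 0.3·t($3)
Solving: t($2) = 3.3333, t($3) = 3.3333.
Expected rounds from $3 to $4: 3.3333.

3.3333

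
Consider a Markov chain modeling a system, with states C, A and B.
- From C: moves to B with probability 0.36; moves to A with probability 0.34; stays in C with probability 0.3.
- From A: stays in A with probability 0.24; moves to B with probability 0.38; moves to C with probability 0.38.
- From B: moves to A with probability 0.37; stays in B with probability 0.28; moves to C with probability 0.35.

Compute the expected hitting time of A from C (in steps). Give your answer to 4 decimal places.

2.8571

Let t(s) be the expected number of steps to first reach A from state s, with t(A) = 0. Conditioning on the first step:
t(C) = 1 + 0.3·t(C) + 0.36·t(B)
t(B) = 1 + 0.35·t(C) + 0.28·t(B)
Solving: t(C) = 2.8571, t(B) = 2.7778.
Expected steps from C to A: 2.8571.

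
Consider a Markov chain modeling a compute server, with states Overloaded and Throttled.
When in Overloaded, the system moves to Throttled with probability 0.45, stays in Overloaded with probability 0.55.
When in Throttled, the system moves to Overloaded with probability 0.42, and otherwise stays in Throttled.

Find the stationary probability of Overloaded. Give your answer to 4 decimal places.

Let the stationary distribution be π with π = πP and π_1 + π_2 = 1.
π_1 = 0.55·π_1 + 0.42·π_2
Solving with the normalization constraint gives π = (0.4828, 0.5172).
So the stationary probability of Overloaded is 0.4828.

0.4828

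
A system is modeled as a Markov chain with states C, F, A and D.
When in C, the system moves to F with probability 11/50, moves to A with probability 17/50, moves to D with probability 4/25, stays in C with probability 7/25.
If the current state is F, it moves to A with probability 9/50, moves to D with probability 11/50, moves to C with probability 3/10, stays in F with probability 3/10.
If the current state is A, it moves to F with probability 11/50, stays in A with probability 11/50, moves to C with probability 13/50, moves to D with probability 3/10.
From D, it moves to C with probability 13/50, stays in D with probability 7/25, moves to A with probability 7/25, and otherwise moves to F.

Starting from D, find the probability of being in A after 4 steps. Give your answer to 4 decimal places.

0.2581

Propagate the distribution vector 4 steps from D.
After 0 steps: (0.0000, 0.0000, 0.0000, 1.0000)
After 1 step: (0.2600, 0.1800, 0.2800, 0.2800)
After 2 steps: (0.2724, 0.2232, 0.2608, 0.2436)
After 3 steps: (0.2744, 0.2281, 0.2584, 0.2391)
After 4 steps: (0.2746, 0.2287, 0.2581, 0.2386)
P(in A after 4 steps) = 0.2581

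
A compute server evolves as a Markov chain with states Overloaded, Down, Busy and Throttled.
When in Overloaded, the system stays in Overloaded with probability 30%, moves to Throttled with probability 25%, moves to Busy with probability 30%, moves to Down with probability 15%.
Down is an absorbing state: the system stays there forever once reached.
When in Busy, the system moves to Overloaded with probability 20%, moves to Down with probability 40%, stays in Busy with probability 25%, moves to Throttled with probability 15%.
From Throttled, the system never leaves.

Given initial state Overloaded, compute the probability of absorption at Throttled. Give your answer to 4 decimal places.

Let h(s) be the probability of absorption at Throttled starting from transient state s. Then h(Throttled) = 1 and h(Down) = 0. By first-step analysis:
h(Overloaded) = 0.3·h(Overloaded) + 0.15·0 + 0.3·h(Busy) + 0.25·1
h(Busy) = 0.2·h(Overloaded) + 0.4·0 + 0.25·h(Busy) + 0.15·1
Solving: h(Overloaded) = 0.5000, h(Busy) = 0.3333.
Starting from Overloaded, the probability is 0.5000.

0.5000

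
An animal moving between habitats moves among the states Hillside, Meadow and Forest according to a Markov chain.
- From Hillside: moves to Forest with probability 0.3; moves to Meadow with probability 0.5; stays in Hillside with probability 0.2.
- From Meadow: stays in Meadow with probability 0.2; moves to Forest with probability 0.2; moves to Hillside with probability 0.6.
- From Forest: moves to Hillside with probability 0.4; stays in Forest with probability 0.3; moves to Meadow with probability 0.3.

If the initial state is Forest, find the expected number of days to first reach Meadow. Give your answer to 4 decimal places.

Let t(s) be the expected number of days to first reach Meadow from state s, with t(Meadow) = 0. Conditioning on the first day:
t(Hillside) = 1 + 0.2·t(Hillside) + 0.3·t(Forest)
t(Forest) = 1 + 0.4·t(Hillside) + 0.3·t(Forest)
Solving: t(Hillside) = 2.2727, t(Forest) = 2.7273.
Expected days from Forest to Meadow: 2.7273.

2.7273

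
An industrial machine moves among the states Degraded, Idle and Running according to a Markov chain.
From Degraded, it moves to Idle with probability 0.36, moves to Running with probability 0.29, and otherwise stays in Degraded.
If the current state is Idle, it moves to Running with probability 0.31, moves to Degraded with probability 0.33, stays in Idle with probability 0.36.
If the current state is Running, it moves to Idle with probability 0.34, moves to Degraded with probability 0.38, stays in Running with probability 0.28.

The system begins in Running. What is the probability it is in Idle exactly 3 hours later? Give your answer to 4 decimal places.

0.3541

Propagate the distribution vector 3 hours from Running.
After 0 hours: (0.0000, 0.0000, 1.0000)
After 1 hour: (0.3800, 0.3400, 0.2800)
After 2 hours: (0.3516, 0.3544, 0.2940)
After 3 hours: (0.3517, 0.3541, 0.2941)
P(in Idle after 3 hours) = 0.3541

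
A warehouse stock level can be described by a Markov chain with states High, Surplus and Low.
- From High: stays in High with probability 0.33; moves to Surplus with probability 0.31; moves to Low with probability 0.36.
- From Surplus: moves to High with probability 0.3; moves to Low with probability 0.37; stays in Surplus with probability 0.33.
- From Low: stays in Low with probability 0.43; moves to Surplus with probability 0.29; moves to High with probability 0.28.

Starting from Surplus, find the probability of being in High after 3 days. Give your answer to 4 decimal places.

0.3013

Propagate the distribution vector 3 days from Surplus.
After 0 days: (0.0000, 1.0000, 0.0000)
After 1 day: (0.3000, 0.3300, 0.3700)
After 2 days: (0.3016, 0.3092, 0.3892)
After 3 days: (0.3013, 0.3084, 0.3903)
P(in High after 3 days) = 0.3013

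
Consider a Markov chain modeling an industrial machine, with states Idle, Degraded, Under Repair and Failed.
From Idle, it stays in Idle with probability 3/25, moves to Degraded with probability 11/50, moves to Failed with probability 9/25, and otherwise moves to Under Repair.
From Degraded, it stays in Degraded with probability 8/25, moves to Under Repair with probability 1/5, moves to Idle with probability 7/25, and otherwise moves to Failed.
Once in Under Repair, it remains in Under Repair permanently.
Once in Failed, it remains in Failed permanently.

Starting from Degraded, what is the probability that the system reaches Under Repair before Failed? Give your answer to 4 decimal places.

0.4844

Let h(s) be the probability of absorption at Under Repair starting from transient state s. Then h(Under Repair) = 1 and h(Failed) = 0. By first-step analysis:
h(Idle) = 0.12·h(Idle) + 0.22·h(Degraded) + 0.3·1 + 0.36·0
h(Degraded) = 0.28·h(Idle) + 0.32·h(Degraded) + 0.2·1 + 0.2·0
Solving: h(Idle) = 0.4620, h(Degraded) = 0.4844.
Starting from Degraded, the probability is 0.4844.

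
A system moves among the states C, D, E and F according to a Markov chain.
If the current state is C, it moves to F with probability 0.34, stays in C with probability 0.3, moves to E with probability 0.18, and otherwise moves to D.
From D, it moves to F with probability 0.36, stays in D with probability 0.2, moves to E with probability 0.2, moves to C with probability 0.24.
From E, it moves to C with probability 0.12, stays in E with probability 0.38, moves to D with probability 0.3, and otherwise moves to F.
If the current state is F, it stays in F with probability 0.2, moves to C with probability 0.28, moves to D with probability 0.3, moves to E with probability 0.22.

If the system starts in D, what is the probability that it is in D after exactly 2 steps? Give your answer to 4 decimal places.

Propagate the distribution vector 2 steps from D.
After 0 steps: (0.0000, 1.0000, 0.0000, 0.0000)
After 1 step: (0.2400, 0.2000, 0.2000, 0.3600)
After 2 steps: (0.2448, 0.2512, 0.2384, 0.2656)
P(in D after 2 steps) = 0.2512

0.2512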